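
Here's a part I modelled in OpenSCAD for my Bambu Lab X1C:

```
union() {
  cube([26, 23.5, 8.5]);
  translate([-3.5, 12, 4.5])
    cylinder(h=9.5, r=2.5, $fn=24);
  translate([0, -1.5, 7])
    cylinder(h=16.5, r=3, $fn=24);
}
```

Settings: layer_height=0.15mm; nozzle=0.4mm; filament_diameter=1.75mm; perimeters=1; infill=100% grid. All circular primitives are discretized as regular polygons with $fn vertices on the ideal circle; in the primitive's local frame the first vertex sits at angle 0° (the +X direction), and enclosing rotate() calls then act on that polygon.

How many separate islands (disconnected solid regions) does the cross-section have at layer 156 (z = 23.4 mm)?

1

At z = 23.4 mm: the cube does not reach this height (z outside [0, 8.5]); the cylinder at (-3.5, 12) does not reach this height (z outside [4.5, 14]); the r=3 cylinder at (0, -1.5) contributes a regular 24-gon of circumradius 3; Combining (union): only the r=3 cylinder at (0, -1.5) is present, so the union is just that shape — 1 connected region. Overall, the cross-section is a single solid region. Island count = 1.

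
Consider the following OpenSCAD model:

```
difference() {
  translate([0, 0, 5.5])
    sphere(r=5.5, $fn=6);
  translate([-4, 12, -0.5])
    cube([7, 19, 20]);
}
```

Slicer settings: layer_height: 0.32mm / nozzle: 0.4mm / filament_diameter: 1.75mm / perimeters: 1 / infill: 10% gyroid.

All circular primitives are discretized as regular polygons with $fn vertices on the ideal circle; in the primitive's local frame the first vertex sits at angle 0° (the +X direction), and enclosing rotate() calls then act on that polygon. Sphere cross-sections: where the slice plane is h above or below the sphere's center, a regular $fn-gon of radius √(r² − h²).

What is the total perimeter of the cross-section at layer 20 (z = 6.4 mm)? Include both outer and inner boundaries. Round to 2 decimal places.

32.56 mm

At z = 6.4 mm: the sphere: section is a regular 6-gon, circumradius = √(r²−h²) = √(5.5²−0.9²) = 5.426 (perimeter = 2·6·5.426·sin(180°/6) = 32.56 mm); the cube at (-4, 12) is present — its section is the full 7×19 rectangle (perimeter 52.00 mm); Subtracting the remaining from the first: starting from the r=5.5 sphere, the 7×19 cube at (-4, 12) misses the remaining region (no effect) — boundary = 32.56 mm. Overall, the cross-section is a single solid region. Total boundary length (outer) = 32.56 mm.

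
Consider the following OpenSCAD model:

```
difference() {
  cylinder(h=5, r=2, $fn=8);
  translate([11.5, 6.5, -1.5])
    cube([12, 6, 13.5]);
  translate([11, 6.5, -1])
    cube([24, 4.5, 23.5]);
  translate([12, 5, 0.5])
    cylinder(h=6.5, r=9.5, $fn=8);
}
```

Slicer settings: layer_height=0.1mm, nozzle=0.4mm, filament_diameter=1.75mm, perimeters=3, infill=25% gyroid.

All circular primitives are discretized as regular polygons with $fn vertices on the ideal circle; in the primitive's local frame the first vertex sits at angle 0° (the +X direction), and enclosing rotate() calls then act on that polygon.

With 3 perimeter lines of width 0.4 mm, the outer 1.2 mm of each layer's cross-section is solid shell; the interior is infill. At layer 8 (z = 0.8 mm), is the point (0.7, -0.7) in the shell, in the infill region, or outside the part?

shell

At z = 0.8 mm: the r=2 cylinder gives a regular 8-gon of circumradius 2 (constant along its height); the cube at (11.5, 6.5) (footprint 12×6) is included at this height; the cube at (11, 6.5) (footprint 24×4.5) is included at this height; the r=9.5 cylinder at (12, 5) contributes a regular 8-gon of circumradius 9.5; After the difference (first − rest): starting from the r=2 cylinder, the 12×6 cube at (11.5, 6.5) misses the remaining region (no effect); the 24×4.5 cube at (11, 6.5) misses the remaining region (no effect); the r=9.5 cylinder at (12, 5) misses the remaining region (no effect) — 1 connected region. Overall, the cross-section is a single solid region. The nearest boundary edge runs (2.00, 0.00)→(1.41, -1.41); distance from the point to it = 0.93 mm. The point is inside the cross-section, 0.93 mm from the nearest boundary — within the 1.2 mm shell band (3 × 0.4).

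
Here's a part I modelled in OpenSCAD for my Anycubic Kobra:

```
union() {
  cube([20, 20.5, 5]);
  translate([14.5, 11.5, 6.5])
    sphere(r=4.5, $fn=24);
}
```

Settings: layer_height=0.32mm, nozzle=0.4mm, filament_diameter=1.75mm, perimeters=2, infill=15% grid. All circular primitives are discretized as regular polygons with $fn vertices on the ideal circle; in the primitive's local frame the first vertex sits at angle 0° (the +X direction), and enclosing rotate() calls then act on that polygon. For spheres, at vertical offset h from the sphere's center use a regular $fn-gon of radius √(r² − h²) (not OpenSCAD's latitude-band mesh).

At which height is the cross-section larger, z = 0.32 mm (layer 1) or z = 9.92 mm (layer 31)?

Layer 1 (z = 0.32): the cube (footprint 20×20.5) is included at this height (area 410.00 mm²); the sphere at (14.5, 11.5) is not intersected at this z (|z−center|=6.180 > r=4.5); Merging all regions: only the 20×20.5 cube is present, so the union is just that shape — area = 410.00 mm². So its area = 410.00 mm². Layer 31 (z = 9.92): the cube is absent (z outside [0, 5]); the r=4.5 sphere at (14.5, 11.5) slices to a regular 24-gon of circumradius 2.925 (√(r²−h²) with h=3.42 from center) (area = (24/2)·2.925²·sin(360°/24) = 26.57 mm²); Taking the union: only the r=4.5 sphere at (14.5, 11.5) is present, so the union is just that shape — area = 26.57 mm². So its area = 26.57 mm². Layer 1 is larger (410.00 vs 26.57 mm²).

layer 1 (z = 0.32 mm)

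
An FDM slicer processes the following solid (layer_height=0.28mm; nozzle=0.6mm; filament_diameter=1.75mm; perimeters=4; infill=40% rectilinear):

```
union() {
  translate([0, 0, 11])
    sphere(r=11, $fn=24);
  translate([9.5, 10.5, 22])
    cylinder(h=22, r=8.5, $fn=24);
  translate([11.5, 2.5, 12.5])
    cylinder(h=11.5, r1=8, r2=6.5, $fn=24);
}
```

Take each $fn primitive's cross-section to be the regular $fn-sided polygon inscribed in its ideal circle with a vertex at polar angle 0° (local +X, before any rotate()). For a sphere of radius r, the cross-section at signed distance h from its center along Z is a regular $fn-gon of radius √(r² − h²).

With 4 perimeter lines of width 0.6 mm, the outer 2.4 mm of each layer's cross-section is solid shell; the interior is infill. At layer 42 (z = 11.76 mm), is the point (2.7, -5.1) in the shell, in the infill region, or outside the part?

At z = 11.76 mm: the r=11 sphere slices to a regular 24-gon of circumradius 10.974 (√(r²−h²) with h=0.76 from center); the cylinder at (9.5, 10.5) is not intersected at this z (z outside [22, 44]); the cone at (11.5, 2.5) is absent (z outside [12.5, 24]); Taking the union: only the r=11 sphere is present, so the union is just that shape — 1 connected region. Overall, the cross-section is a single solid region. The nearest boundary edge runs (2.84, -10.60)→(5.49, -9.50); distance from the point to it = 5.13 mm. The point is inside the cross-section and 5.13 mm from the nearest boundary — more than the 2.4 mm shell width (4 × 0.6), so it's in the infill interior.

infill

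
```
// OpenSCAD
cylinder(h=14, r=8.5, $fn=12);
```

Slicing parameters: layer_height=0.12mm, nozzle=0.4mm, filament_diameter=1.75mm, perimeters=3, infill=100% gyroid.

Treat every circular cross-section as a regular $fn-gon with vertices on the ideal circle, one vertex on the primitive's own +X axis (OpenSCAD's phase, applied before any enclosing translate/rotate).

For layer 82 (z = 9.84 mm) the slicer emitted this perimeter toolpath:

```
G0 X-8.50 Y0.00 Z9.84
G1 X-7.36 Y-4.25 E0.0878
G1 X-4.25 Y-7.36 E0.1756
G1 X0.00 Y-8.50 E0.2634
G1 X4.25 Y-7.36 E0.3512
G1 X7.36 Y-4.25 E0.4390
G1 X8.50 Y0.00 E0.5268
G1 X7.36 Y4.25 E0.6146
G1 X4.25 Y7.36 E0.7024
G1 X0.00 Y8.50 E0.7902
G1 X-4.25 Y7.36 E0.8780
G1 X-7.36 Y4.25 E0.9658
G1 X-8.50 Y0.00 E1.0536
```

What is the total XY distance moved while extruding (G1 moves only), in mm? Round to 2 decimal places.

52.79 mm

Sum the Euclidean lengths of each G1 segment: total = 52.79 mm.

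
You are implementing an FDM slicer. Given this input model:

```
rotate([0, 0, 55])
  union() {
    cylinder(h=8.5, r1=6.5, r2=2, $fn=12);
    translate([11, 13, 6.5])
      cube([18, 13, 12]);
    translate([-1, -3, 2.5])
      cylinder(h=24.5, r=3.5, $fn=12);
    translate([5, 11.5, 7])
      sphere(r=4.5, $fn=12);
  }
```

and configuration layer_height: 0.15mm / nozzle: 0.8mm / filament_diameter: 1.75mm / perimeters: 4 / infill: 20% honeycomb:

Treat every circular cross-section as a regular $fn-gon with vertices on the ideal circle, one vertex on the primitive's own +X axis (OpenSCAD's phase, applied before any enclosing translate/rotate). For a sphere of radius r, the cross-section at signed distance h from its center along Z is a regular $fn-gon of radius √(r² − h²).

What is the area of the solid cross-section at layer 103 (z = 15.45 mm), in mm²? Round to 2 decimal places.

At z = 15.45 mm: the cone is not intersected at this z (z outside [0, 8.5]); the cube at (11, 13) (footprint 18×13) is included at this height (area 234.00 mm²); the r=3.5 cylinder at (-1, -3) gives a regular 12-gon of circumradius 3.5 (constant along its height) (area = (12/2)·3.500²·sin(360°/12) = 36.75 mm²); the sphere at (5, 11.5) is absent (|z−center|=8.450 > r=4.5); Taking the union: the 2 present regions are separate (no shared area or edge), so areas and boundary lengths simply add and each stays a separate island — area = 270.75 mm²; (rotated 55° about Z; rotation is an isometry so areas/perimeters/island counts are preserved). Overall, the cross-section has 2 separate islands. Net area = 270.75 mm².

270.75 mm²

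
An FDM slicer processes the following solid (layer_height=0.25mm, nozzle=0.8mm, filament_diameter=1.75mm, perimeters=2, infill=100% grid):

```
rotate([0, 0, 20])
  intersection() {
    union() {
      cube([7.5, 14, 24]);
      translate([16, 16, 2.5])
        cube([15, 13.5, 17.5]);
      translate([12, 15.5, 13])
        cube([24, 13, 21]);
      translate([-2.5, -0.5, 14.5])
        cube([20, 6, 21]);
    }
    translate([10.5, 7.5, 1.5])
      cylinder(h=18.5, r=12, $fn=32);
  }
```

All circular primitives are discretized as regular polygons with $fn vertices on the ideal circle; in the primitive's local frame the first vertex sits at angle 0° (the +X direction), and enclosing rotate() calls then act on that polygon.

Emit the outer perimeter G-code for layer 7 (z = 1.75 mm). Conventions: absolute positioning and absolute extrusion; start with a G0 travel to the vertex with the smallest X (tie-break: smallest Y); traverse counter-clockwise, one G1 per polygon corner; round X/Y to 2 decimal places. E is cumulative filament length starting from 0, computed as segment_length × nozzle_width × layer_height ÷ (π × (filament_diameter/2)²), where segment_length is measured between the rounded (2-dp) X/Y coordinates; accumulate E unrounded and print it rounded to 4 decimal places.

G0 X-4.51 Y12.39 Z1.75
G1 X-0.62 Y1.70 E0.9459
G1 X0.21 Y0.96 E1.0384
G1 X1.13 Y0.41 E1.1275
G1 X7.05 Y2.57 E1.6515
G1 X2.26 Y15.72 E2.8152
G1 X-4.38 Y13.30 E3.4028
G1 X-4.51 Y12.39 E3.4793

At z = 1.75 mm: the 7.5×14 cube contributes its full rectangle; the cube at (16, 16) is not intersected at this z (z outside [2.5, 20]); the cube at (12, 15.5) is absent (z outside [13, 34]); the cube at (-2.5, -0.5) is absent (z outside [14.5, 35.5]); Merging all regions: only the 7.5×14 cube is present, so the union is just that shape — 1 connected region; the r=12 cylinder at (10.5, 7.5) contributes a regular 32-gon of circumradius 12; Taking the intersection: the r=12 cylinder at (10.5, 7.5) partially overlaps that combined region; clipping to the common part keeps 103.85 mm² — 1 connected region; (whole slice rotated 20° about Z — lengths, areas and connectivity unchanged). The outline is a single polygon with 7 vertices. Extrusion per mm of travel: 0.8 × 0.25 / (π × 0.875²) = 0.083150. Accumulating E over each segment gives final E = 3.4793.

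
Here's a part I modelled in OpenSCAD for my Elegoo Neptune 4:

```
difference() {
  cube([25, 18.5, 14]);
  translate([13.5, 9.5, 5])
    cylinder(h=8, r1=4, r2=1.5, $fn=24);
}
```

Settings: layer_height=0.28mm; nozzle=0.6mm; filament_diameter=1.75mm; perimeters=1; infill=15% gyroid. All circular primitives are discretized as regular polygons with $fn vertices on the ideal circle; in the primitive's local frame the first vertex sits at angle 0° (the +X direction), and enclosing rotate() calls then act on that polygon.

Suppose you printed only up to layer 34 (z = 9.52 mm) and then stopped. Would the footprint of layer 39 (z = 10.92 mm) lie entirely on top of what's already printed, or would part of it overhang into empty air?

part overhangs

Compare the two slices. At z = 9.52: the cube (footprint 25×18.5) is included at this height (area 462.50 mm²); the cone at (13.5, 9.5): at t=0.565 of its height the radius interpolates to r₁+(r₂−r₁)t = 2.588, giving a regular 24-gon of that circumradius (area = (24/2)·2.588²·sin(360°/24) = 20.79 mm²); After the difference (first − rest): starting from the 25×18.5 cube (462.50 mm²), the cone at (13.5, 9.5) lies wholly inside it (removes its full 20.79 mm² and its 16.21 mm outline becomes a hole wall) — area = 441.71 mm². At z = 10.92: the cube is present — its section is the full 25×18.5 rectangle (area 462.50 mm²); the cone at (13.5, 9.5) contributes a regular 24-gon of circumradius 2.150 (interpolated between r1=4 and r2=1.5 at t=0.740) (area = (24/2)·2.150²·sin(360°/24) = 14.36 mm²); Taking the first minus the rest: starting from the 25×18.5 cube (462.50 mm²), the cone at (13.5, 9.5) lies wholly inside it (removes its full 14.36 mm² and its 13.47 mm outline becomes a hole wall) — area = 448.14 mm². Checking containment: at z = 10.92 the cross-section extends beyond the z = 9.52 cross-section by about 6.44 mm².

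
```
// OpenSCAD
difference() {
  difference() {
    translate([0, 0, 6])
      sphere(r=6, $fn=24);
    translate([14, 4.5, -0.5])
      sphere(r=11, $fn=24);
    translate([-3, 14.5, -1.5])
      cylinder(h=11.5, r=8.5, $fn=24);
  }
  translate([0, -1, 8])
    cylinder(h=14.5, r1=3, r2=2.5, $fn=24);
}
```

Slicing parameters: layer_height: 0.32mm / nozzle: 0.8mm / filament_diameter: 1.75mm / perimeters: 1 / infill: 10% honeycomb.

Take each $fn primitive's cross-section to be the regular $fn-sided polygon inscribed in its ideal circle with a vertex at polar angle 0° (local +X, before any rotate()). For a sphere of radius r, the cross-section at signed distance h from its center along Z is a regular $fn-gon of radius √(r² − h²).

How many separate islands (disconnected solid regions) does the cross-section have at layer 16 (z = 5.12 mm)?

1

At z = 5.12 mm: the sphere: section is a regular 24-gon, circumradius = √(r²−h²) = √(6²−0.88²) = 5.935; the r=11 sphere at (14, 4.5) contributes a regular 24-gon of circumradius √(11²−5.62²) = 9.456; the cylinder at (-3, 14.5): section is a regular 24-gon, circumradius r=8.5; Subtracting the remaining from the first: starting from the r=6 sphere, the r=11 sphere at (14, 4.5) partially overlaps it — only the 1.65 mm² overlap (of its 277.71 mm²) is removed, clipping the outline; the r=8.5 cylinder at (-3, 14.5) misses the remaining region (no effect) — 1 connected region; the cone at (0, -1) is absent (z outside [8, 22.5]); Taking the first minus the rest: none of the subtracted shapes is present at this height, so the result so far is unchanged — 1 connected region. Overall, the cross-section is a single solid region. Island count = 1.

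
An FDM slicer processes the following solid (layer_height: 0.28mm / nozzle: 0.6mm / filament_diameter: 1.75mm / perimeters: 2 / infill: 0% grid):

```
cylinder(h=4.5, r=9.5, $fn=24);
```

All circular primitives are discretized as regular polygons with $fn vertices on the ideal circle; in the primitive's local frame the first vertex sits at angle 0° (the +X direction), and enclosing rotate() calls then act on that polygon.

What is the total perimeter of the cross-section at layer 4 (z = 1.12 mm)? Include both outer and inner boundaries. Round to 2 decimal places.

At z = 1.12 mm: the r=9.5 cylinder gives a regular 24-gon of circumradius 9.5 (constant along its height) (perimeter = 2·24·9.500·sin(180°/24) = 59.52 mm). Overall, the cross-section is a single solid region. Total boundary length (outer) = 59.52 mm.

59.52 mm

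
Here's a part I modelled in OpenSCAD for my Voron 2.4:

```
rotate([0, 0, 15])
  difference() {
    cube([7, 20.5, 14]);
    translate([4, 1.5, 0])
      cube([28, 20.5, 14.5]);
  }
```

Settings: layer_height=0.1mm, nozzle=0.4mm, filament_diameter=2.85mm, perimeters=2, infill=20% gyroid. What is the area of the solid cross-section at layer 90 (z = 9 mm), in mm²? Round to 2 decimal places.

At z = 9 mm: the 7×20.5 cube contributes its full rectangle (area 143.50 mm²); the cube at (4, 1.5) (footprint 28×20.5) is included at this height (area 574.00 mm²); After the difference (first − rest): starting from the 7×20.5 cube (143.50 mm²), the 28×20.5 cube at (4, 1.5) partially overlaps it — only the 57.00 mm² overlap (of its 574.00 mm²) is removed, clipping the outline — area = 86.50 mm²; (rotated 15° about Z; rotation is an isometry so areas/perimeters/island counts are preserved). Overall, the cross-section is a single solid region. Net area = 86.50 mm².

86.50 mm²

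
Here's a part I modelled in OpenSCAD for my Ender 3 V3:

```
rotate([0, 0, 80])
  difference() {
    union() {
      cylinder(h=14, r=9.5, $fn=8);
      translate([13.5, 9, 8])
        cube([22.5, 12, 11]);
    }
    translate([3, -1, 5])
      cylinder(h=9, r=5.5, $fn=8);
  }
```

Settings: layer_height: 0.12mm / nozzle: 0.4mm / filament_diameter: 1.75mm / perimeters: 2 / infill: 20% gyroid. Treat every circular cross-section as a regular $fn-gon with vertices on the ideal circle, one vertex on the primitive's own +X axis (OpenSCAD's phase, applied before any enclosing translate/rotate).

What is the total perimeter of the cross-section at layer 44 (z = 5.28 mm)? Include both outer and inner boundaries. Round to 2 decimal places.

At z = 5.28 mm: the r=9.5 cylinder gives a regular 8-gon of circumradius 9.5 (constant along its height) (perimeter = 2·8·9.500·sin(180°/8) = 58.17 mm); the cube at (13.5, 9) is absent (z outside [8, 19]); Merging all regions: only the r=9.5 cylinder is present, so the union is just that shape — boundary = 58.17 mm; the r=5.5 cylinder at (3, -1) contributes a regular 8-gon of circumradius 5.5 (perimeter = 2·8·5.500·sin(180°/8) = 33.68 mm); Subtracting the remaining from the first: starting from the result so far, the r=5.5 cylinder at (3, -1) lies wholly inside it (removes its full 85.56 mm² and its 33.68 mm outline becomes a hole wall) — boundary (outer + 1 inner loop) = 91.84 mm; (rotated 80° about Z; rotation is an isometry so areas/perimeters/island counts are preserved). Overall, the cross-section is one region with 1 hole. Total boundary length (outer + inner) = 91.84 mm.

91.84 mm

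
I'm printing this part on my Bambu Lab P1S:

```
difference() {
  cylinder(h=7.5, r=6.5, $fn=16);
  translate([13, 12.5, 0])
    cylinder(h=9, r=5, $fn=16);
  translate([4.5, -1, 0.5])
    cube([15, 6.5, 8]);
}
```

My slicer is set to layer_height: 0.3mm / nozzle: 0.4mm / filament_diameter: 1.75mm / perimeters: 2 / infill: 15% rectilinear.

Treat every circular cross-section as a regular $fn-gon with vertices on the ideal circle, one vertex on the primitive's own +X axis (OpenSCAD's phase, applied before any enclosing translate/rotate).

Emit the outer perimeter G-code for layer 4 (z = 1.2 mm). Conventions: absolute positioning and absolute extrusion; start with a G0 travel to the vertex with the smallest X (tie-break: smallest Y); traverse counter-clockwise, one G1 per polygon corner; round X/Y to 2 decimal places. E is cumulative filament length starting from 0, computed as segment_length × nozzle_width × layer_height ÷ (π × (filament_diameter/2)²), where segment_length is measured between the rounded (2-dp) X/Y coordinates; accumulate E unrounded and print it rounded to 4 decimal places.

At z = 1.2 mm: the cylinder: section is a regular 16-gon, circumradius r=6.5; the cylinder at (13, 12.5): section is a regular 16-gon, circumradius r=5; the cube at (4.5, -1) is present — its section is the full 15×6.5 rectangle; Subtracting the remaining from the first: starting from the r=6.5 cylinder, the r=5 cylinder at (13, 12.5) misses the remaining region (no effect); the 15×6.5 cube at (4.5, -1) partially overlaps it — only the 7.95 mm² overlap (of its 97.50 mm²) is removed, clipping the outline — 1 connected region. The outline is a single polygon with 16 vertices. Extrusion per mm of travel: 0.4 × 0.3 / (π × 0.875²) = 0.049890. Accumulating E over each segment gives final E = 2.0880.

G0 X-6.50 Y0.00 Z1.20
G1 X-6.01 Y-2.49 E0.1266
G1 X-4.60 Y-4.60 E0.2532
G1 X-2.49 Y-6.01 E0.3798
G1 X0.00 Y-6.50 E0.5064
G1 X2.49 Y-6.01 E0.6330
G1 X4.60 Y-4.60 E0.7597
G1 X6.01 Y-2.49 E0.8863
G1 X6.30 Y-1.00 E0.9620
G1 X4.50 Y-1.00 E1.0518
G1 X4.50 Y4.66 E1.3342
G1 X2.49 Y6.01 E1.4550
G1 X0.00 Y6.50 E1.5816
G1 X-2.49 Y6.01 E1.7082
G1 X-4.60 Y4.60 E1.8348
G1 X-6.01 Y2.49 E1.9614
G1 X-6.50 Y0.00 E2.0880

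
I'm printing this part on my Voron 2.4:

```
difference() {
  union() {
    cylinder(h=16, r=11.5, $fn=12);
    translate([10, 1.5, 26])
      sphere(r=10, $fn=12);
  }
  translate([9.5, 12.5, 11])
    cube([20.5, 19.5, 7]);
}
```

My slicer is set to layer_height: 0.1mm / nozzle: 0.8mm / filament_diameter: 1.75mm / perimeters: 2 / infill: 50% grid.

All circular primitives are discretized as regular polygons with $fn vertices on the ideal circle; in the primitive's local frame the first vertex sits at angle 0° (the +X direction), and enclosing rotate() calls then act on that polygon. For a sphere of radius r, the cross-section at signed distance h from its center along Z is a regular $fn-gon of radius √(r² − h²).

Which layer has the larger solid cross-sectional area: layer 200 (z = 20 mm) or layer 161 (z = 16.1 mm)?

layer 200 (z = 20 mm)

Layer 200 (z = 20): the cylinder is absent (z outside [0, 16]); the sphere at (10, 1.5): section is a regular 12-gon, circumradius = √(r²−h²) = √(10²−6²) = 8.000 (area = (12/2)·8.000²·sin(360°/12) = 192.00 mm²); Merging all regions: only the r=10 sphere at (10, 1.5) is present, so the union is just that shape — area = 192.00 mm²; the cube at (9.5, 12.5) is not intersected at this z (z outside [11, 18]); Taking the first minus the rest: none of the subtracted shapes is present at this height, so the result so far is unchanged — area = 192.00 mm². So its area = 192.00 mm². Layer 161 (z = 16.1): the cylinder is absent (z outside [0, 16]); the sphere at (10, 1.5): section is a regular 12-gon, circumradius = √(r²−h²) = √(10²−9.9²) = 1.411 (area = (12/2)·1.411²·sin(360°/12) = 5.97 mm²); Taking the union: only the r=10 sphere at (10, 1.5) is present, so the union is just that shape — area = 5.97 mm²; the cube at (9.5, 12.5) (footprint 20.5×19.5) is included at this height (area 399.75 mm²); Taking the first minus the rest: starting from the result so far (5.97 mm²), the 20.5×19.5 cube at (9.5, 12.5) misses the remaining region (no effect) — area = 5.97 mm². So its area = 5.97 mm². Layer 200 is larger (192.00 vs 5.97 mm²).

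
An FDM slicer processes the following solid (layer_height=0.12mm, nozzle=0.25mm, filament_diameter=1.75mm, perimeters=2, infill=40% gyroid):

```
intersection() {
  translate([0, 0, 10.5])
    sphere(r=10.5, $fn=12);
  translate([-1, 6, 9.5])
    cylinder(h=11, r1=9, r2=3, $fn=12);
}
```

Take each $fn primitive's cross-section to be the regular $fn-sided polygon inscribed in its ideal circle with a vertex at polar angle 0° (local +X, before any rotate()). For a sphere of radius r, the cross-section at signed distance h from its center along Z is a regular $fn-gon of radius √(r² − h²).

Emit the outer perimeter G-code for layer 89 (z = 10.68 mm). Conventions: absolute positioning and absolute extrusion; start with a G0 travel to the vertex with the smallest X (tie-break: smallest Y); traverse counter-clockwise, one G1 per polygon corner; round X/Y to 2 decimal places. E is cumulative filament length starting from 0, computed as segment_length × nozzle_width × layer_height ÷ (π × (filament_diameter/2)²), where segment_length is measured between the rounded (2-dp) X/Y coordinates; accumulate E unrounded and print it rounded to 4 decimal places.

G0 X-9.12 Y5.13 Z10.68
G1 X-8.24 Y1.82 E0.0427
G1 X-5.18 Y-1.24 E0.0967
G1 X-1.00 Y-2.36 E0.1507
G1 X3.18 Y-1.24 E0.2046
G1 X6.24 Y1.82 E0.2586
G1 X7.36 Y6.00 E0.3126
G1 X7.00 Y7.35 E0.3300
G1 X5.25 Y9.09 E0.3608
G1 X0.00 Y10.50 E0.4286
G1 X-5.25 Y9.09 E0.4964
G1 X-9.09 Y5.25 E0.5641
G1 X-9.12 Y5.13 E0.5657

At z = 10.68 mm: the r=10.5 sphere slices to a regular 12-gon of circumradius 10.498 (√(r²−h²) with h=0.18 from center); the cone at (-1, 6): at t=0.107 of its height the radius interpolates to r₁+(r₂−r₁)t = 8.356, giving a regular 12-gon of that circumradius; Keeping only the common overlap: the cone at (-1, 6) partially overlaps the r=10.5 sphere; clipping to the common part keeps 153.08 mm² — 1 connected region. The outline is a single polygon with 12 vertices. Extrusion per mm of travel: 0.25 × 0.12 / (π × 0.875²) = 0.012473. Accumulating E over each segment gives final E = 0.5657.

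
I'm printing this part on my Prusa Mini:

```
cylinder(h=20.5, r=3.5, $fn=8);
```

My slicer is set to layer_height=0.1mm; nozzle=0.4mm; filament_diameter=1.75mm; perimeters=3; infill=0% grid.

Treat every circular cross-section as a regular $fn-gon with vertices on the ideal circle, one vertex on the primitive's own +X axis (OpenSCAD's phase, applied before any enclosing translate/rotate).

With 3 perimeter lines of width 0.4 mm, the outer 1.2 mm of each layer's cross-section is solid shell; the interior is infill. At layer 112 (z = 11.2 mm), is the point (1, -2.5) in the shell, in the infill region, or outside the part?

shell

At z = 11.2 mm: the r=3.5 cylinder gives a regular 8-gon of circumradius 3.5 (constant along its height). Overall, the cross-section is a single solid region. The nearest boundary edge runs (-0.00, -3.50)→(2.47, -2.47); distance from the point to it = 0.54 mm. The point is inside the cross-section, 0.54 mm from the nearest boundary — within the 1.2 mm shell band (3 × 0.4).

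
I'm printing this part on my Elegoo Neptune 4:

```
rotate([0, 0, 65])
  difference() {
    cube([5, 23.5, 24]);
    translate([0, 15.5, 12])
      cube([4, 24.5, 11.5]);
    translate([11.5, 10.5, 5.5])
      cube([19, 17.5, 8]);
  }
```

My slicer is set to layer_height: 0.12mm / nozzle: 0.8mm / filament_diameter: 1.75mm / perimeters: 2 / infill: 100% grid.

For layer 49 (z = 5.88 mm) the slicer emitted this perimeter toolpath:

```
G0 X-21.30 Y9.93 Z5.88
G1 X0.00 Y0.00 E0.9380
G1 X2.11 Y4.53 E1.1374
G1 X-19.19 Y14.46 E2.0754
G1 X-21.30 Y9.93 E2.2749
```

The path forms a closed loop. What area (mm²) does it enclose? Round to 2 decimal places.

Apply the shoelace formula to the sequence of (X, Y) vertices; enclosed area = 117.44 mm².

117.44 mm²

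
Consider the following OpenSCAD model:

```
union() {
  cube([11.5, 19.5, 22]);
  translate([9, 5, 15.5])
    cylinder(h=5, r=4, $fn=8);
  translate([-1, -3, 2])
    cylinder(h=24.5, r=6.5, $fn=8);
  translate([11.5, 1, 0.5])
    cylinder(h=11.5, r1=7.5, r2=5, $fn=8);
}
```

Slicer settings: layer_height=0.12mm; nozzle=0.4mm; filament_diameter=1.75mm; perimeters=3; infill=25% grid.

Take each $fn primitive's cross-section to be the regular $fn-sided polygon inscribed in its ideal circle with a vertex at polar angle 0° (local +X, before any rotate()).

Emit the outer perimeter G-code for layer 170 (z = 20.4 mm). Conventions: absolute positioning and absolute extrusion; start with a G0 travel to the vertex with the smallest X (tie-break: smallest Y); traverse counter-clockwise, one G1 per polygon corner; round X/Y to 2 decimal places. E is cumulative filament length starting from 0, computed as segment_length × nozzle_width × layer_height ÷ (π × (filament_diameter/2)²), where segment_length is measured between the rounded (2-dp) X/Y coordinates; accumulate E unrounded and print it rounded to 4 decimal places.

At z = 20.4 mm: the cube (footprint 11.5×19.5) is included at this height; the cylinder at (9, 5): section is a regular 8-gon, circumradius r=4; the cylinder at (-1, -3): section is a regular 8-gon, circumradius r=6.5; the cone at (11.5, 1) is not intersected at this z (z outside [0.5, 12]); Taking the union: the regions partially overlap (shared area 48.98 mm²), so overlapping operands fuse into one piece — 1 connected region. The outline is a single polygon with 17 vertices. Extrusion per mm of travel: 0.4 × 0.12 / (π × 0.875²) = 0.019956. Accumulating E over each segment gives final E = 1.7911.

G0 X-7.50 Y-3.00 Z20.40
G1 X-5.60 Y-7.60 E0.0993
G1 X-1.00 Y-9.50 E0.1986
G1 X3.60 Y-7.60 E0.2980
G1 X5.50 Y-3.00 E0.3973
G1 X4.26 Y0.00 E0.4621
G1 X11.50 Y0.00 E0.6065
G1 X11.50 Y2.04 E0.6473
G1 X11.83 Y2.17 E0.6543
G1 X13.00 Y5.00 E0.7154
G1 X11.83 Y7.83 E0.7766
G1 X11.50 Y7.96 E0.7836
G1 X11.50 Y19.50 E1.0139
G1 X0.00 Y19.50 E1.2434
G1 X0.00 Y3.09 E1.5709
G1 X-1.00 Y3.50 E1.5925
G1 X-5.60 Y1.60 E1.6918
G1 X-7.50 Y-3.00 E1.7911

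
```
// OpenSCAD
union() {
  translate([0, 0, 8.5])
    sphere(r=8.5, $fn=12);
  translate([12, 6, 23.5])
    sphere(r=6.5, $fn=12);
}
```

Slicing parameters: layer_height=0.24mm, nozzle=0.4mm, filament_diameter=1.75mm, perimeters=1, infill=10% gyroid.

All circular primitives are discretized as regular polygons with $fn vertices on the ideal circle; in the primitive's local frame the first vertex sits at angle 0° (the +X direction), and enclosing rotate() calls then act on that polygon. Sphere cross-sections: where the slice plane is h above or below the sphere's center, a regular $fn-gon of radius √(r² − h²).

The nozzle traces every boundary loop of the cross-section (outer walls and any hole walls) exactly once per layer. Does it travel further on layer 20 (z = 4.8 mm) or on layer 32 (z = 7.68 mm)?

Layer 20 (z = 4.8): the r=8.5 sphere contributes a regular 12-gon of circumradius √(8.5²−3.7²) = 7.652 (perimeter = 2·12·7.652·sin(180°/12) = 47.53 mm); the sphere at (12, 6) does not reach this height (|z−center|=18.700 > r=6.5); Taking the union: only the r=8.5 sphere is present, so the union is just that shape — boundary = 47.53 mm. So its perimeter = 47.53 mm. Layer 32 (z = 7.68): the r=8.5 sphere contributes a regular 12-gon of circumradius √(8.5²−0.82²) = 8.460 (perimeter = 2·12·8.460·sin(180°/12) = 52.55 mm); the sphere at (12, 6) does not reach this height (|z−center|=15.820 > r=6.5); Taking the union: only the r=8.5 sphere is present, so the union is just that shape — boundary = 52.55 mm. So its perimeter = 52.55 mm. Layer 32 is larger (52.55 vs 47.53 mm).

layer 32 (z = 7.68 mm)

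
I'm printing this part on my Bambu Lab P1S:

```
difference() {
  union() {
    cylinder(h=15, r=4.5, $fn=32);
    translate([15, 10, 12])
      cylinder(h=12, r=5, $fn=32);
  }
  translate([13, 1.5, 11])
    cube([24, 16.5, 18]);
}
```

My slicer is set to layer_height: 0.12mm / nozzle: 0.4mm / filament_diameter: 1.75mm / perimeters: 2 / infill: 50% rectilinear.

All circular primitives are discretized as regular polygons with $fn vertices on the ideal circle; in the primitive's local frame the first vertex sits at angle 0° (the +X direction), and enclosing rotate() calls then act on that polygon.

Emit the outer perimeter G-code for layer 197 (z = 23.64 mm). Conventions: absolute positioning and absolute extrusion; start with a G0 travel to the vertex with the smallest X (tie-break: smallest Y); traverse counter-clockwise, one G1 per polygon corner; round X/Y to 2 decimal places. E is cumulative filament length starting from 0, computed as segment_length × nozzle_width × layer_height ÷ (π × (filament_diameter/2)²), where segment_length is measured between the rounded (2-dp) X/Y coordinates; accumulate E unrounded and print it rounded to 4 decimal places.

At z = 23.64 mm: the cylinder is absent (z outside [0, 15]); the r=5 cylinder at (15, 10) contributes a regular 32-gon of circumradius 5; Taking the union: only the r=5 cylinder at (15, 10) is present, so the union is just that shape — 1 connected region; the cube at (13, 1.5) (footprint 24×16.5) is included at this height; Taking the first minus the rest: starting from that combined region, the 24×16.5 cube at (13, 1.5) partially overlaps it — only the 58.41 mm² overlap (of its 396.00 mm²) is removed, clipping the outline — 1 connected region. The outline is a single polygon with 13 vertices. Extrusion per mm of travel: 0.4 × 0.12 / (π × 0.875²) = 0.019956. Accumulating E over each segment gives final E = 0.4132.

G0 X10.00 Y10.00 Z23.64
G1 X10.10 Y9.02 E0.0197
G1 X10.38 Y8.09 E0.0390
G1 X10.84 Y7.22 E0.0587
G1 X11.46 Y6.46 E0.0783
G1 X12.22 Y5.84 E0.0978
G1 X13.00 Y5.43 E0.1154
G1 X13.00 Y14.57 E0.2978
G1 X12.22 Y14.16 E0.3154
G1 X11.46 Y13.54 E0.3350
G1 X10.84 Y12.78 E0.3545
G1 X10.38 Y11.91 E0.3742
G1 X10.10 Y10.98 E0.3936
G1 X10.00 Y10.00 E0.4132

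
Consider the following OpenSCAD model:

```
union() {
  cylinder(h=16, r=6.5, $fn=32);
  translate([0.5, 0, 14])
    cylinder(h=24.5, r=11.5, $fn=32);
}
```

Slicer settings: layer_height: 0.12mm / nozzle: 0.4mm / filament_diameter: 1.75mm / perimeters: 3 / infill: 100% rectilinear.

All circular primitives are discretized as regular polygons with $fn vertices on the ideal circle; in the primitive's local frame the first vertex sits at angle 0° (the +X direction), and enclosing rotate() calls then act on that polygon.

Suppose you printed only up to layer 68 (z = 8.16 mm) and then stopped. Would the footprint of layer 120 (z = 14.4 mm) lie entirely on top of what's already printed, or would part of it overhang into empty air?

part overhangs

Compare the two slices. At z = 8.16: the r=6.5 cylinder contributes a regular 32-gon of circumradius 6.5 (area = (32/2)·6.500²·sin(360°/32) = 131.88 mm²); the cylinder at (0.5, 0) is absent (z outside [14, 38.5]); Taking the union: only the r=6.5 cylinder is present, so the union is just that shape — area = 131.88 mm². At z = 14.4: the r=6.5 cylinder gives a regular 32-gon of circumradius 6.5 (constant along its height) (area = (32/2)·6.500²·sin(360°/32) = 131.88 mm²); the r=11.5 cylinder at (0.5, 0) contributes a regular 32-gon of circumradius 11.5 (area = (32/2)·11.500²·sin(360°/32) = 412.81 mm²); Merging all regions: the r=6.5 cylinder lies entirely inside the r=11.5 cylinder at (0.5, 0), so the union is just the r=11.5 cylinder at (0.5, 0) — area = 412.81 mm². Checking containment: at z = 14.4 the cross-section extends beyond the z = 8.16 cross-section by about 280.93 mm².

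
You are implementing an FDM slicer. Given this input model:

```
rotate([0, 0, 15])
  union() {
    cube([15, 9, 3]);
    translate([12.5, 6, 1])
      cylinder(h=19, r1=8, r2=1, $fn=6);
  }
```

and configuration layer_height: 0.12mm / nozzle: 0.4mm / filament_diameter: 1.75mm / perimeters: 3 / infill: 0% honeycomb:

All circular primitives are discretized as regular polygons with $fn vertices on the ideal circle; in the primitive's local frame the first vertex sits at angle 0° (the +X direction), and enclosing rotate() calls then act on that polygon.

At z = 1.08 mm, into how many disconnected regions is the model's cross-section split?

At z = 1.08 mm: the 15×9 cube contributes its full rectangle; the cone at (12.5, 6): at t=0.004 of its height the radius interpolates to r₁+(r₂−r₁)t = 7.971, giving a regular 6-gon of that circumradius; Taking the union: the regions partially overlap (shared area 81.24 mm²), so overlapping operands fuse into one piece — 1 connected region; (rotated 15° about Z; rotation is an isometry so areas/perimeters/island counts are preserved). The result has 1 disconnected region.

1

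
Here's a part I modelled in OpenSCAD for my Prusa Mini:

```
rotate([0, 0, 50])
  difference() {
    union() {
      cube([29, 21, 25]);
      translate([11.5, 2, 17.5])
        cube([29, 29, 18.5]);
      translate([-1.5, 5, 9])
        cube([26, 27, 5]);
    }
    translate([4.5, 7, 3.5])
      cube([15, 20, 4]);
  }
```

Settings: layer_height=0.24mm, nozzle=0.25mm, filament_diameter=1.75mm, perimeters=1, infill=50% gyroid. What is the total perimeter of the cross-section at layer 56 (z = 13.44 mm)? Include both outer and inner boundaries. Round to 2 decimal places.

At z = 13.44 mm: the cube is present — its section is the full 29×21 rectangle (perimeter 100.00 mm); the cube at (11.5, 2) is not intersected at this z (z outside [17.5, 36]); the 26×27 cube at (-1.5, 5) contributes its full rectangle (perimeter 106.00 mm); Combining (union): the regions partially overlap (shared area 392.00 mm²), so the edge portions inside another operand are dropped and the merged outline is re-measured after clipping — boundary = 125.00 mm; the cube at (4.5, 7) does not reach this height (z outside [3.5, 7.5]); Taking the first minus the rest: none of the subtracted shapes is present at this height, so the result so far is unchanged — boundary = 125.00 mm; (whole slice rotated 50° about Z — lengths, areas and connectivity unchanged). Overall, the cross-section is a single solid region. Total boundary length (outer) = 125.00 mm.

125.00 mm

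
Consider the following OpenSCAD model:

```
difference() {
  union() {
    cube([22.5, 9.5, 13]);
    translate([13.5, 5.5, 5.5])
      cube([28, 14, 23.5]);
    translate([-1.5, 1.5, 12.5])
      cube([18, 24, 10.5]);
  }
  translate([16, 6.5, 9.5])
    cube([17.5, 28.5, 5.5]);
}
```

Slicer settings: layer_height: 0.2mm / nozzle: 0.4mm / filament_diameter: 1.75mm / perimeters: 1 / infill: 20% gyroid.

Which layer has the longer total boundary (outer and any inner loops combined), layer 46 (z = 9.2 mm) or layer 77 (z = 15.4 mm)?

Layer 46 (z = 9.2): the cube (footprint 22.5×9.5) is included at this height (perimeter 64.00 mm); the cube at (13.5, 5.5) (footprint 28×14) is included at this height (perimeter 84.00 mm); the cube at (-1.5, 1.5) is absent (z outside [12.5, 23]); Merging all regions: the regions partially overlap (shared area 36.00 mm²), so the edge portions inside another operand are dropped and the merged outline is re-measured after clipping — boundary = 122.00 mm; the cube at (16, 6.5) is not intersected at this z (z outside [9.5, 15]); Taking the first minus the rest: none of the subtracted shapes is present at this height, so the result so far is unchanged — boundary = 122.00 mm. So its perimeter = 122.00 mm. Layer 77 (z = 15.4): the cube is not intersected at this z (z outside [0, 13]); the cube at (13.5, 5.5) is present — its section is the full 28×14 rectangle (perimeter 84.00 mm); the 18×24 cube at (-1.5, 1.5) contributes its full rectangle (perimeter 84.00 mm); Taking the union: the regions partially overlap (shared area 42.00 mm²), so the edge portions inside another operand are dropped and the merged outline is re-measured after clipping — boundary = 134.00 mm; the cube at (16, 6.5) is absent (z outside [9.5, 15]); Taking the first minus the rest: none of the subtracted shapes is present at this height, so that combined region is unchanged — boundary = 134.00 mm. So its perimeter = 134.00 mm. Layer 77 is larger (134.00 vs 122.00 mm).

layer 77 (z = 15.4 mm)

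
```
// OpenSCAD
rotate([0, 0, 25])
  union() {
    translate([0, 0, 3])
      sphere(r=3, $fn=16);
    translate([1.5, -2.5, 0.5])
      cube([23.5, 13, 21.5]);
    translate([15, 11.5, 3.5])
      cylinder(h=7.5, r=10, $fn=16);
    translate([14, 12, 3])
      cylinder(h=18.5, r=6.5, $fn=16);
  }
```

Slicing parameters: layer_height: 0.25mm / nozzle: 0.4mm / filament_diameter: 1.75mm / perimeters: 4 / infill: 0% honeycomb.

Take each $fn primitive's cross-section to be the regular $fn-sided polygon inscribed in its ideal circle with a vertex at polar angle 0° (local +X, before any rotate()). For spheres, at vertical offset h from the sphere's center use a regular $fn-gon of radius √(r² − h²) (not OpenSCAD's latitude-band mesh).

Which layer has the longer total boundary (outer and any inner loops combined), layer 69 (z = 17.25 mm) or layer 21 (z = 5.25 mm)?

layer 21 (z = 5.25 mm)

Layer 69 (z = 17.25): the sphere is absent (|z−center|=14.250 > r=3); the 23.5×13 cube at (1.5, -2.5) contributes its full rectangle (perimeter 73.00 mm); the cylinder at (15, 11.5) is absent (z outside [3.5, 11]); the r=6.5 cylinder at (14, 12) contributes a regular 16-gon of circumradius 6.5 (perimeter = 2·16·6.500·sin(180°/16) = 40.58 mm); Merging all regions: the regions partially overlap (shared area 45.62 mm²), so the edge portions inside another operand are dropped and the merged outline is re-measured after clipping — boundary = 83.94 mm; (whole slice rotated 25° about Z — lengths, areas and connectivity unchanged). So its perimeter = 83.94 mm. Layer 21 (z = 5.25): the r=3 sphere slices to a regular 16-gon of circumradius 1.984 (√(r²−h²) with h=2.25 from center) (perimeter = 2·16·1.984·sin(180°/16) = 12.39 mm); the cube at (1.5, -2.5) is present — its section is the full 23.5×13 rectangle (perimeter 73.00 mm); the r=10 cylinder at (15, 11.5) gives a regular 16-gon of circumradius 10 (constant along its height) (perimeter = 2·16·10.000·sin(180°/16) = 62.43 mm); the r=6.5 cylinder at (14, 12) gives a regular 16-gon of circumradius 6.5 (constant along its height) (perimeter = 2·16·6.500·sin(180°/16) = 40.58 mm); Merging all regions: the regions partially overlap (shared area 263.41 mm²), so the edge portions inside another operand are dropped and the merged outline is re-measured after clipping — boundary = 93.77 mm; (whole slice rotated 25° about Z — lengths, areas and connectivity unchanged). So its perimeter = 93.77 mm. Layer 21 is larger (93.77 vs 83.94 mm).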